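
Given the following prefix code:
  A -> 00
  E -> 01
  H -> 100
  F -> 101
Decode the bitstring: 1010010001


Decoding step by step:
Bits 101 -> F
Bits 00 -> A
Bits 100 -> H
Bits 01 -> E


Decoded message: FAHE


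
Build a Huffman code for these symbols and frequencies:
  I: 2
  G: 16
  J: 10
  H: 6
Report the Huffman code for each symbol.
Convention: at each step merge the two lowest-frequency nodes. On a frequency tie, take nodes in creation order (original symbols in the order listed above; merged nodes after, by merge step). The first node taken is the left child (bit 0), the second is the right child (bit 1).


Huffman tree construction:
Step 1: Merge I(2) + H(6) = 8
Step 2: Merge (I+H)(8) + J(10) = 18
Step 3: Merge G(16) + ((I+H)+J)(18) = 34
Read each symbol's code off the tree from the root (left child = 0, right child = 1).

Codes:
  I: 100 (length 3)
  G: 0 (length 1)
  J: 11 (length 2)
  H: 101 (length 3)
Average code length: 60/34 = 1.7647 bits/symbol


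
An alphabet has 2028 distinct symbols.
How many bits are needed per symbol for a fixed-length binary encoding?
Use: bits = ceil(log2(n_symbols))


log2(2028) = 10.9858
Bracket: 2^10 = 1024 < 2028 <= 2^11 = 2048
So ceil(log2(2028)) = 11

bits = ceil(log2(2028)) = ceil(10.9858) = 11 bits


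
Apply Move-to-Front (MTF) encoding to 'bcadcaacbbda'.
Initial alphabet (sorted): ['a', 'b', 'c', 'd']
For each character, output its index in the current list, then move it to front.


MTF encoding:
'b': index 1 in ['a', 'b', 'c', 'd'] -> ['b', 'a', 'c', 'd']
'c': index 2 in ['b', 'a', 'c', 'd'] -> ['c', 'b', 'a', 'd']
'a': index 2 in ['c', 'b', 'a', 'd'] -> ['a', 'c', 'b', 'd']
'd': index 3 in ['a', 'c', 'b', 'd'] -> ['d', 'a', 'c', 'b']
'c': index 2 in ['d', 'a', 'c', 'b'] -> ['c', 'd', 'a', 'b']
'a': index 2 in ['c', 'd', 'a', 'b'] -> ['a', 'c', 'd', 'b']
'a': index 0 in ['a', 'c', 'd', 'b'] -> ['a', 'c', 'd', 'b']
'c': index 1 in ['a', 'c', 'd', 'b'] -> ['c', 'a', 'd', 'b']
'b': index 3 in ['c', 'a', 'd', 'b'] -> ['b', 'c', 'a', 'd']
'b': index 0 in ['b', 'c', 'a', 'd'] -> ['b', 'c', 'a', 'd']
'd': index 3 in ['b', 'c', 'a', 'd'] -> ['d', 'b', 'c', 'a']
'a': index 3 in ['d', 'b', 'c', 'a'] -> ['a', 'd', 'b', 'c']


Output: [1, 2, 2, 3, 2, 2, 0, 1, 3, 0, 3, 3]


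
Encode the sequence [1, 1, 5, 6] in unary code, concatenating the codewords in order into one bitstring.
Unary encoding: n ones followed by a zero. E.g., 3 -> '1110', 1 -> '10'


Encode each number as n ones followed by a terminating 0:
  1 -> 10 (2 bits)
  1 -> 10 (2 bits)
  5 -> 111110 (6 bits)
  6 -> 1111110 (7 bits)
Total length = 2 + 2 + 6 + 7 = 17 bits.

Unary([1, 1, 5, 6]) = 10101111101111110 (17 bits)


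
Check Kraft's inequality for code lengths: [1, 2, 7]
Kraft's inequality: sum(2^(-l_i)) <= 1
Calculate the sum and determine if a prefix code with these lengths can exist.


Sum = 2^(-1) + 2^(-2) + 2^(-7)
    = 0.5 + 0.25 + 0.0078125
    = 97/128 = 0.7578125
Since 0.7578125 <= 1, Kraft's inequality IS satisfied.
A prefix code with these lengths CAN exist.

Kraft sum = 0.7578125. Satisfied.


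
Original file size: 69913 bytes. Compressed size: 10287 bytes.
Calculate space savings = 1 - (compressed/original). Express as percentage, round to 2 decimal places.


ratio = compressed/original = 10287/69913 = 0.14714
savings = 1 - ratio = 1 - 0.14714 = 0.85286
as a percentage: 0.85286 * 100 = 85.29%

Space savings = 1 - 10287/69913 = 85.29%


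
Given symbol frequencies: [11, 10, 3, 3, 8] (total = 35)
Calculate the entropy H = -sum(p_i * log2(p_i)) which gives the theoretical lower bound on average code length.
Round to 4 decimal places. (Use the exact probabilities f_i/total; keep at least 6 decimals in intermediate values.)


Per-symbol terms -p_i * log2(p_i) with p_i = f_i/35:
  p = 11/35 = 0.314286: log2(p) = -1.669851, -p*log2(p) = 0.524810
  p = 10/35 = 0.285714: log2(p) = -1.807355, -p*log2(p) = 0.516387
  p = 3/35 = 0.085714: log2(p) = -3.544321, -p*log2(p) = 0.303799
  p = 3/35 = 0.085714: log2(p) = -3.544321, -p*log2(p) = 0.303799
  p = 8/35 = 0.228571: log2(p) = -2.129283, -p*log2(p) = 0.486693
H = 0.524810 + 0.516387 + 0.303799 + 0.303799 + 0.486693 = 2.135488

H = 2.1355 bits/symbol


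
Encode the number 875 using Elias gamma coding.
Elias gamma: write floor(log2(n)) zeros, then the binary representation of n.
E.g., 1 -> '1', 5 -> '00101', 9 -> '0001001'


num_bits = floor(log2(875)) + 1 = 10
leading_zeros = num_bits - 1 = 9
binary(875) = 1101101011

Elias gamma(875) = '000000000' + '1101101011' = 0000000001101101011 (19 bits)


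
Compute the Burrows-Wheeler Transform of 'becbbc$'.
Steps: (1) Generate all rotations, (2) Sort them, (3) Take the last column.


Rotations (sorted):
  0: $becbbc -> last char: c
  1: bbc$bec -> last char: c
  2: bc$becb -> last char: b
  3: becbbc$ -> last char: $
  4: c$becbb -> last char: b
  5: cbbc$be -> last char: e
  6: ecbbc$b -> last char: b


BWT = ccb$beb


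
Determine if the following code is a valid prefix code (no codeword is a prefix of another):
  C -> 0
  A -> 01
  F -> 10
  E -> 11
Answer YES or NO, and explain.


Checking each pair (does one codeword prefix another?):
  C='0' vs A='01': prefix -- VIOLATION

NO -- this is NOT a valid prefix code. C (0) is a prefix of A (01).


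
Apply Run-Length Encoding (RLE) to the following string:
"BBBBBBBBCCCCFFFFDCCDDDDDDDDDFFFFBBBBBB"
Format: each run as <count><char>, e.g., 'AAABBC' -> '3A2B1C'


Scanning runs left to right:
  i=0: run of 'B' x 8 -> '8B'
  i=8: run of 'C' x 4 -> '4C'
  i=12: run of 'F' x 4 -> '4F'
  i=16: run of 'D' x 1 -> '1D'
  i=17: run of 'C' x 2 -> '2C'
  i=19: run of 'D' x 9 -> '9D'
  i=28: run of 'F' x 4 -> '4F'
  i=32: run of 'B' x 6 -> '6B'

RLE = 8B4C4F1D2C9D4F6B


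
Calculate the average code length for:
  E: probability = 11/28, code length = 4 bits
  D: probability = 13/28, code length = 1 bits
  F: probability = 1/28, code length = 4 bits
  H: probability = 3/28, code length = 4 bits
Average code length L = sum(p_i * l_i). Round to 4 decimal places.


Weighted contributions p_i * l_i:
  E: (11/28) * 4 = 44/28
  D: (13/28) * 1 = 13/28
  F: (1/28) * 4 = 4/28
  H: (3/28) * 4 = 12/28
Sum = (44 + 13 + 4 + 12)/28 = 73/28

L = 73/28 = 2.6071 bits/symbol


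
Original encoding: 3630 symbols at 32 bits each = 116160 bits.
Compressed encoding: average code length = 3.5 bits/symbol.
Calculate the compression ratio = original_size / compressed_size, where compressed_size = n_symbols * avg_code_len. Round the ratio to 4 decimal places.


original_size = n_symbols * orig_bits = 3630 * 32 = 116160 bits
compressed_size = n_symbols * avg_code_len = 3630 * 3.5 = 12705.0 bits
ratio = original_size / compressed_size = 116160 / 12705.0 = 9.1429

Compression ratio = 9.1429


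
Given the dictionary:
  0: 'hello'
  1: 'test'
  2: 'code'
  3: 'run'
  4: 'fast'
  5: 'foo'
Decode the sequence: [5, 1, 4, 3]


Look up each index in the dictionary:
  5 -> 'foo'
  1 -> 'test'
  4 -> 'fast'
  3 -> 'run'

Decoded: "foo test fast run"


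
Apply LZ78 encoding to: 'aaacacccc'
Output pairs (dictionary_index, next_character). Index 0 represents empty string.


LZ78 encoding steps:
Dictionary: {0: ''}
Step 1: w='' (idx 0), next='a' -> output (0, 'a'), add 'a' as idx 1
Step 2: w='a' (idx 1), next='a' -> output (1, 'a'), add 'aa' as idx 2
Step 3: w='' (idx 0), next='c' -> output (0, 'c'), add 'c' as idx 3
Step 4: w='a' (idx 1), next='c' -> output (1, 'c'), add 'ac' as idx 4
Step 5: w='c' (idx 3), next='c' -> output (3, 'c'), add 'cc' as idx 5
Step 6: w='c' (idx 3), end of input -> output (3, '')


Encoded: [(0, 'a'), (1, 'a'), (0, 'c'), (1, 'c'), (3, 'c'), (3, '')]


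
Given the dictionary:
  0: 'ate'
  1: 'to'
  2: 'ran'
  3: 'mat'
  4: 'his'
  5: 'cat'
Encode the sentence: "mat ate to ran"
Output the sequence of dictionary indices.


Look up each word in the dictionary:
  'mat' -> 3
  'ate' -> 0
  'to' -> 1
  'ran' -> 2

Encoded: [3, 0, 1, 2]


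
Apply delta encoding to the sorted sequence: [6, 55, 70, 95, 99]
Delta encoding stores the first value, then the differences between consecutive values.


First value: 6
Deltas:
  55 - 6 = 49
  70 - 55 = 15
  95 - 70 = 25
  99 - 95 = 4


Delta encoded: [6, 49, 15, 25, 4]


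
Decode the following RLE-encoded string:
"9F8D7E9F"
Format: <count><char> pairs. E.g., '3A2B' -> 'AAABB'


Expanding each <count><char> pair:
  9F -> 'FFFFFFFFF'
  8D -> 'DDDDDDDD'
  7E -> 'EEEEEEE'
  9F -> 'FFFFFFFFF'

Decoded = FFFFFFFFFDDDDDDDDEEEEEEEFFFFFFFFF


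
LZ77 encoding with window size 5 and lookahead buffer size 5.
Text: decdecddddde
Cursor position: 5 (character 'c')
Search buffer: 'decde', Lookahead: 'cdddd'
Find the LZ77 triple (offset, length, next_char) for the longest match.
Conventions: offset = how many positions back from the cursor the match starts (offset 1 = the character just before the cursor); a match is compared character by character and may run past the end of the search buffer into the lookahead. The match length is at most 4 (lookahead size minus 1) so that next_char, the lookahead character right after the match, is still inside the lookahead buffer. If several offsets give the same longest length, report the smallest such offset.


Try each offset into the search buffer:
  offset=1 (pos 4, char 'e'): match length 0
  offset=2 (pos 3, char 'd'): match length 0
  offset=3 (pos 2, char 'c'): match length 2
  offset=4 (pos 1, char 'e'): match length 0
  offset=5 (pos 0, char 'd'): match length 0
Longest match has length 2 at offset 3.
next_char = character at position 5 + 2 = 7 -> 'd'

Best match: offset=3, length=2 (matching 'cd' starting at position 2)
LZ77 triple: (3, 2, 'd')


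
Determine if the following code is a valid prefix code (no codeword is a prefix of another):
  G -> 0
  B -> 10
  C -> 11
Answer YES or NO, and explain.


Checking each pair (does one codeword prefix another?):
  G='0' vs B='10': no prefix
  G='0' vs C='11': no prefix
  B='10' vs G='0': no prefix
  B='10' vs C='11': no prefix
  C='11' vs G='0': no prefix
  C='11' vs B='10': no prefix
No violation found over all pairs.

YES -- this is a valid prefix code. No codeword is a prefix of any other codeword.


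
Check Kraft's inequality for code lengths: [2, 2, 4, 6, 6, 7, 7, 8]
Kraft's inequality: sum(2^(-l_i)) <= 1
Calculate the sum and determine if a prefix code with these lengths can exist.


Sum = 2^(-2) + 2^(-2) + 2^(-4) + 2^(-6) + 2^(-6) + 2^(-7) + 2^(-7) + 2^(-8)
    = 0.25 + 0.25 + 0.0625 + 0.015625 + 0.015625 + 0.0078125 + 0.0078125 + 0.00390625
    = 157/256 = 0.61328125
Since 0.61328125 <= 1, Kraft's inequality IS satisfied.
A prefix code with these lengths CAN exist.

Kraft sum = 0.61328125. Satisfied.


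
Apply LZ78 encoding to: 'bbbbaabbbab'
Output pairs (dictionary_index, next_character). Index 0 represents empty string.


LZ78 encoding steps:
Dictionary: {0: ''}
Step 1: w='' (idx 0), next='b' -> output (0, 'b'), add 'b' as idx 1
Step 2: w='b' (idx 1), next='b' -> output (1, 'b'), add 'bb' as idx 2
Step 3: w='b' (idx 1), next='a' -> output (1, 'a'), add 'ba' as idx 3
Step 4: w='' (idx 0), next='a' -> output (0, 'a'), add 'a' as idx 4
Step 5: w='bb' (idx 2), next='b' -> output (2, 'b'), add 'bbb' as idx 5
Step 6: w='a' (idx 4), next='b' -> output (4, 'b'), add 'ab' as idx 6


Encoded: [(0, 'b'), (1, 'b'), (1, 'a'), (0, 'a'), (2, 'b'), (4, 'b')]


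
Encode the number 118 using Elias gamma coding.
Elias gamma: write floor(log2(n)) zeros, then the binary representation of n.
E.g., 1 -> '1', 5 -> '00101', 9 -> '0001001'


num_bits = floor(log2(118)) + 1 = 7
leading_zeros = num_bits - 1 = 6
binary(118) = 1110110

Elias gamma(118) = '000000' + '1110110' = 0000001110110 (13 bits)


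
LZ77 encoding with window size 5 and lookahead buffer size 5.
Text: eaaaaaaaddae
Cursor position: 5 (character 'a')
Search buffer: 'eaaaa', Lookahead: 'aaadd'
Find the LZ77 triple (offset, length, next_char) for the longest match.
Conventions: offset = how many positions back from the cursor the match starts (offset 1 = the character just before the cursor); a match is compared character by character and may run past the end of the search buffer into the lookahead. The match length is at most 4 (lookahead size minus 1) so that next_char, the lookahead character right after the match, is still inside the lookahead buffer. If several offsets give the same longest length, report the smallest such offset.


Try each offset into the search buffer:
  offset=1 (pos 4, char 'a'): match length 3
  offset=2 (pos 3, char 'a'): match length 3
  offset=3 (pos 2, char 'a'): match length 3
  offset=4 (pos 1, char 'a'): match length 3
  offset=5 (pos 0, char 'e'): match length 0
Longest match has length 3, found at offsets 1, 2, 3, 4; take the smallest, offset 1.
next_char = character at position 5 + 3 = 8 -> 'd'

Best match: offset=1, length=3 (matching 'aaa' starting at position 4)
LZ77 triple: (1, 3, 'd')


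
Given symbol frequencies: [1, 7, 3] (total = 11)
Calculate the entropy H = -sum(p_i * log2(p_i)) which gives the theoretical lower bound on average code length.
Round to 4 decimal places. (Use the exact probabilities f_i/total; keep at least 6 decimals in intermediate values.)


Per-symbol terms -p_i * log2(p_i) with p_i = f_i/11:
  p = 1/11 = 0.090909: log2(p) = -3.459432, -p*log2(p) = 0.314494
  p = 7/11 = 0.636364: log2(p) = -0.652077, -p*log2(p) = 0.414958
  p = 3/11 = 0.272727: log2(p) = -1.874469, -p*log2(p) = 0.511219
H = 0.314494 + 0.414958 + 0.511219 = 1.240671

H = 1.2407 bits/symbol


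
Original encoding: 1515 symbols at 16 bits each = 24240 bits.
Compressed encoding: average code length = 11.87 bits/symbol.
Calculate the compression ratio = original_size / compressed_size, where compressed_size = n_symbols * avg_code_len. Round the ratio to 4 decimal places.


original_size = n_symbols * orig_bits = 1515 * 16 = 24240 bits
compressed_size = n_symbols * avg_code_len = 1515 * 11.87 = 17983.05 bits
ratio = original_size / compressed_size = 24240 / 17983.05 = 1.3479

Compression ratio = 1.3479


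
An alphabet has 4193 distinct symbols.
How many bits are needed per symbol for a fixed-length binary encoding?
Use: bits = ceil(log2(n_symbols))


log2(4193) = 12.0338
Bracket: 2^12 = 4096 < 4193 <= 2^13 = 8192
So ceil(log2(4193)) = 13

bits = ceil(log2(4193)) = ceil(12.0338) = 13 bits


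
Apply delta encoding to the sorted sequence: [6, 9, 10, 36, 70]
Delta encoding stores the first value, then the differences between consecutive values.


First value: 6
Deltas:
  9 - 6 = 3
  10 - 9 = 1
  36 - 10 = 26
  70 - 36 = 34


Delta encoded: [6, 3, 1, 26, 34]


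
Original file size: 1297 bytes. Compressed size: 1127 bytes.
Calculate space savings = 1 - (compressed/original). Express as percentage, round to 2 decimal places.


ratio = compressed/original = 1127/1297 = 0.868928
savings = 1 - ratio = 1 - 0.868928 = 0.131072
as a percentage: 0.131072 * 100 = 13.11%

Space savings = 1 - 1127/1297 = 13.11%


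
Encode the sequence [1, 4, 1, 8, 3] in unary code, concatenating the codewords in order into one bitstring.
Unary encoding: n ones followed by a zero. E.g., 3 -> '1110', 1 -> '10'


Encode each number as n ones followed by a terminating 0:
  1 -> 10 (2 bits)
  4 -> 11110 (5 bits)
  1 -> 10 (2 bits)
  8 -> 111111110 (9 bits)
  3 -> 1110 (4 bits)
Total length = 2 + 5 + 2 + 9 + 4 = 22 bits.

Unary([1, 4, 1, 8, 3]) = 1011110101111111101110 (22 bits)


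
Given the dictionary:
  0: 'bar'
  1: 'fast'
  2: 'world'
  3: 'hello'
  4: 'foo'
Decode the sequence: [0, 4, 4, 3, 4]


Look up each index in the dictionary:
  0 -> 'bar'
  4 -> 'foo'
  4 -> 'foo'
  3 -> 'hello'
  4 -> 'foo'

Decoded: "bar foo foo hello foo"


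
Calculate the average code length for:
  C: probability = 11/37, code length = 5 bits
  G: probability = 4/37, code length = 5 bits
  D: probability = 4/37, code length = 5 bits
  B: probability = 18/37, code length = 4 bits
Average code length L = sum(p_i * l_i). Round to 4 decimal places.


Weighted contributions p_i * l_i:
  C: (11/37) * 5 = 55/37
  G: (4/37) * 5 = 20/37
  D: (4/37) * 5 = 20/37
  B: (18/37) * 4 = 72/37
Sum = (55 + 20 + 20 + 72)/37 = 167/37

L = 167/37 = 4.5135 bits/symbol


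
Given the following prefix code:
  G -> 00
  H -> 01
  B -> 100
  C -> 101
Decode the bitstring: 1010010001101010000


Decoding step by step:
Bits 101 -> C
Bits 00 -> G
Bits 100 -> B
Bits 01 -> H
Bits 101 -> C
Bits 01 -> H
Bits 00 -> G
Bits 00 -> G


Decoded message: CGBHCHGG


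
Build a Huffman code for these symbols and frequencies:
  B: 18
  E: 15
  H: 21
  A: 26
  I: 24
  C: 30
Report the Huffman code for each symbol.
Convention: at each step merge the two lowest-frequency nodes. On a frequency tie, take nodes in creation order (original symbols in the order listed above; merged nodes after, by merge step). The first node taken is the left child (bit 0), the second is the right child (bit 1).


Huffman tree construction:
Step 1: Merge E(15) + B(18) = 33
Step 2: Merge H(21) + I(24) = 45
Step 3: Merge A(26) + C(30) = 56
Step 4: Merge (E+B)(33) + (H+I)(45) = 78
Step 5: Merge (A+C)(56) + ((E+B)+(H+I))(78) = 134
Read each symbol's code off the tree from the root (left child = 0, right child = 1).

Codes:
  B: 101 (length 3)
  E: 100 (length 3)
  H: 110 (length 3)
  A: 00 (length 2)
  I: 111 (length 3)
  C: 01 (length 2)
Average code length: 346/134 = 2.5821 bits/symbol


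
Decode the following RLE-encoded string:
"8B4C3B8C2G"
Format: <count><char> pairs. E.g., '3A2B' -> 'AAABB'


Expanding each <count><char> pair:
  8B -> 'BBBBBBBB'
  4C -> 'CCCC'
  3B -> 'BBB'
  8C -> 'CCCCCCCC'
  2G -> 'GG'

Decoded = BBBBBBBBCCCCBBBCCCCCCCCGG


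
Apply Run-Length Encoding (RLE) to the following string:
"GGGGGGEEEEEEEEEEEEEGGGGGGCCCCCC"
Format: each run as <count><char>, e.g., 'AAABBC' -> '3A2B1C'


Scanning runs left to right:
  i=0: run of 'G' x 6 -> '6G'
  i=6: run of 'E' x 13 -> '13E'
  i=19: run of 'G' x 6 -> '6G'
  i=25: run of 'C' x 6 -> '6C'

RLE = 6G13E6G6C


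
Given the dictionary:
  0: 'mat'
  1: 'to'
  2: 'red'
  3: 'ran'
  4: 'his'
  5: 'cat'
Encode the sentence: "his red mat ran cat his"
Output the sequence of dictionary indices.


Look up each word in the dictionary:
  'his' -> 4
  'red' -> 2
  'mat' -> 0
  'ran' -> 3
  'cat' -> 5
  'his' -> 4

Encoded: [4, 2, 0, 3, 5, 4]


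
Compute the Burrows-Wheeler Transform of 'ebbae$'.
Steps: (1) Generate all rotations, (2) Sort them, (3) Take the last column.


Rotations (sorted):
  0: $ebbae -> last char: e
  1: ae$ebb -> last char: b
  2: bae$eb -> last char: b
  3: bbae$e -> last char: e
  4: e$ebba -> last char: a
  5: ebbae$ -> last char: $


BWT = ebbea$


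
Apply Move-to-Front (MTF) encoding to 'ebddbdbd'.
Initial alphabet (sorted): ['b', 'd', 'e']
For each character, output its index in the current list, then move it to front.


MTF encoding:
'e': index 2 in ['b', 'd', 'e'] -> ['e', 'b', 'd']
'b': index 1 in ['e', 'b', 'd'] -> ['b', 'e', 'd']
'd': index 2 in ['b', 'e', 'd'] -> ['d', 'b', 'e']
'd': index 0 in ['d', 'b', 'e'] -> ['d', 'b', 'e']
'b': index 1 in ['d', 'b', 'e'] -> ['b', 'd', 'e']
'd': index 1 in ['b', 'd', 'e'] -> ['d', 'b', 'e']
'b': index 1 in ['d', 'b', 'e'] -> ['b', 'd', 'e']
'd': index 1 in ['b', 'd', 'e'] -> ['d', 'b', 'e']


Output: [2, 1, 2, 0, 1, 1, 1, 1]


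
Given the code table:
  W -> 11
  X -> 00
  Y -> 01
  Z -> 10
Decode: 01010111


Decoding:
01 -> Y
01 -> Y
01 -> Y
11 -> W


Result: YYYW


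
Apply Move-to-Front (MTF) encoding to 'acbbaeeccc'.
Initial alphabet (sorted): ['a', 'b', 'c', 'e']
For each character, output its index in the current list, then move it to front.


MTF encoding:
'a': index 0 in ['a', 'b', 'c', 'e'] -> ['a', 'b', 'c', 'e']
'c': index 2 in ['a', 'b', 'c', 'e'] -> ['c', 'a', 'b', 'e']
'b': index 2 in ['c', 'a', 'b', 'e'] -> ['b', 'c', 'a', 'e']
'b': index 0 in ['b', 'c', 'a', 'e'] -> ['b', 'c', 'a', 'e']
'a': index 2 in ['b', 'c', 'a', 'e'] -> ['a', 'b', 'c', 'e']
'e': index 3 in ['a', 'b', 'c', 'e'] -> ['e', 'a', 'b', 'c']
'e': index 0 in ['e', 'a', 'b', 'c'] -> ['e', 'a', 'b', 'c']
'c': index 3 in ['e', 'a', 'b', 'c'] -> ['c', 'e', 'a', 'b']
'c': index 0 in ['c', 'e', 'a', 'b'] -> ['c', 'e', 'a', 'b']
'c': index 0 in ['c', 'e', 'a', 'b'] -> ['c', 'e', 'a', 'b']


Output: [0, 2, 2, 0, 2, 3, 0, 3, 0, 0]


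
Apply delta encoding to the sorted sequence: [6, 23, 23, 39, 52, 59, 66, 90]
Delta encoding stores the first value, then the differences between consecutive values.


First value: 6
Deltas:
  23 - 6 = 17
  23 - 23 = 0
  39 - 23 = 16
  52 - 39 = 13
  59 - 52 = 7
  66 - 59 = 7
  90 - 66 = 24


Delta encoded: [6, 17, 0, 16, 13, 7, 7, 24]


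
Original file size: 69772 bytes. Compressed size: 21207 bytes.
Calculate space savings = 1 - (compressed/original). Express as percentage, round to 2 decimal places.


ratio = compressed/original = 21207/69772 = 0.303947
savings = 1 - ratio = 1 - 0.303947 = 0.696053
as a percentage: 0.696053 * 100 = 69.61%

Space savings = 1 - 21207/69772 = 69.61%


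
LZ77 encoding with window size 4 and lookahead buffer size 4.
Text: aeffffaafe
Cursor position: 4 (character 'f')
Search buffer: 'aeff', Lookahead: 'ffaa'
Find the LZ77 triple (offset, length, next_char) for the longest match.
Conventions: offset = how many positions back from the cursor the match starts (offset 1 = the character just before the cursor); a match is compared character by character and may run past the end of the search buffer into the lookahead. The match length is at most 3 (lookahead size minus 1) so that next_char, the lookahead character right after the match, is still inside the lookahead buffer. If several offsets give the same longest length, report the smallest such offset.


Try each offset into the search buffer:
  offset=1 (pos 3, char 'f'): match length 2
  offset=2 (pos 2, char 'f'): match length 2
  offset=3 (pos 1, char 'e'): match length 0
  offset=4 (pos 0, char 'a'): match length 0
Longest match has length 2, found at offsets 1, 2; take the smallest, offset 1.
next_char = character at position 4 + 2 = 6 -> 'a'

Best match: offset=1, length=2 (matching 'ff' starting at position 3)
LZ77 triple: (1, 2, 'a')


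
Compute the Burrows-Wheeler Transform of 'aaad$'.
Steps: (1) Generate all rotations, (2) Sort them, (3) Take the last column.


Rotations (sorted):
  0: $aaad -> last char: d
  1: aaad$ -> last char: $
  2: aad$a -> last char: a
  3: ad$aa -> last char: a
  4: d$aaa -> last char: a


BWT = d$aaa


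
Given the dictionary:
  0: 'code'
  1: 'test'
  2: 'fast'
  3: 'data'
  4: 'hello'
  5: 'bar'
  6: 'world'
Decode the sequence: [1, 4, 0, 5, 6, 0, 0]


Look up each index in the dictionary:
  1 -> 'test'
  4 -> 'hello'
  0 -> 'code'
  5 -> 'bar'
  6 -> 'world'
  0 -> 'code'
  0 -> 'code'

Decoded: "test hello code bar world code code"


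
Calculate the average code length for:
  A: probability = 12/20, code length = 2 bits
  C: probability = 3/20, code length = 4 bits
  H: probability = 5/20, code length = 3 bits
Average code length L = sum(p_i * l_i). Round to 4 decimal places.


Weighted contributions p_i * l_i:
  A: (12/20) * 2 = 24/20
  C: (3/20) * 4 = 12/20
  H: (5/20) * 3 = 15/20
Sum = (24 + 12 + 15)/20 = 51/20

L = 51/20 = 2.5500 bits/symbol


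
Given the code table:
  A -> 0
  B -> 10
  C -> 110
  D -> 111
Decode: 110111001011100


Decoding:
110 -> C
111 -> D
0 -> A
0 -> A
10 -> B
111 -> D
0 -> A
0 -> A


Result: CDAABDAA


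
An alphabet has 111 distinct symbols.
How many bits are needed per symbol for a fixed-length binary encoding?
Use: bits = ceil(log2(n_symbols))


log2(111) = 6.7944
Bracket: 2^6 = 64 < 111 <= 2^7 = 128
So ceil(log2(111)) = 7

bits = ceil(log2(111)) = ceil(6.7944) = 7 bits


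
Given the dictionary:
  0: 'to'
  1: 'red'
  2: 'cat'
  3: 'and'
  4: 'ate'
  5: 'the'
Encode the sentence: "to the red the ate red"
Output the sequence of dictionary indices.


Look up each word in the dictionary:
  'to' -> 0
  'the' -> 5
  'red' -> 1
  'the' -> 5
  'ate' -> 4
  'red' -> 1

Encoded: [0, 5, 1, 5, 4, 1]


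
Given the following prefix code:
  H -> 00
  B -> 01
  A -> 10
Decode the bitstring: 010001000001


Decoding step by step:
Bits 01 -> B
Bits 00 -> H
Bits 01 -> B
Bits 00 -> H
Bits 00 -> H
Bits 01 -> B


Decoded message: BHBHHB


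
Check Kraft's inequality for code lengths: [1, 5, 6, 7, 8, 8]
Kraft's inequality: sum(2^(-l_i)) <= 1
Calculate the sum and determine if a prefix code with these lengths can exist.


Sum = 2^(-1) + 2^(-5) + 2^(-6) + 2^(-7) + 2^(-8) + 2^(-8)
    = 0.5 + 0.03125 + 0.015625 + 0.0078125 + 0.00390625 + 0.00390625
    = 144/256 = 0.5625
Since 0.5625 <= 1, Kraft's inequality IS satisfied.
A prefix code with these lengths CAN exist.

Kraft sum = 0.5625. Satisfied.


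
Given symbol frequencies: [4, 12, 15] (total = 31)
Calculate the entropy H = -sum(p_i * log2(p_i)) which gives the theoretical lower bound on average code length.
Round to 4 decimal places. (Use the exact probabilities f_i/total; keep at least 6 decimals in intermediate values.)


Per-symbol terms -p_i * log2(p_i) with p_i = f_i/31:
  p = 4/31 = 0.129032: log2(p) = -2.954196, -p*log2(p) = 0.381187
  p = 12/31 = 0.387097: log2(p) = -1.369234, -p*log2(p) = 0.530026
  p = 15/31 = 0.483871: log2(p) = -1.047306, -p*log2(p) = 0.506761
H = 0.381187 + 0.530026 + 0.506761 = 1.417974

H = 1.418 bits/symbol


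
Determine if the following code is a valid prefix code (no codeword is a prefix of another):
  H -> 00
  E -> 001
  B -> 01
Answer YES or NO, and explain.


Checking each pair (does one codeword prefix another?):
  H='00' vs E='001': prefix -- VIOLATION

NO -- this is NOT a valid prefix code. H (00) is a prefix of E (001).


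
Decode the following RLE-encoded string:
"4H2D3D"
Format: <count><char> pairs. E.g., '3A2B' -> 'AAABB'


Expanding each <count><char> pair:
  4H -> 'HHHH'
  2D -> 'DD'
  3D -> 'DDD'

Decoded = HHHHDDDDD


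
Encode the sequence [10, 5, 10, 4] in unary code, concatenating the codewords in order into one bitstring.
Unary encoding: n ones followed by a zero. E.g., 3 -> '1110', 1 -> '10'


Encode each number as n ones followed by a terminating 0:
  10 -> 11111111110 (11 bits)
  5 -> 111110 (6 bits)
  10 -> 11111111110 (11 bits)
  4 -> 11110 (5 bits)
Total length = 11 + 6 + 11 + 5 = 33 bits.

Unary([10, 5, 10, 4]) = 111111111101111101111111111011110 (33 bits)


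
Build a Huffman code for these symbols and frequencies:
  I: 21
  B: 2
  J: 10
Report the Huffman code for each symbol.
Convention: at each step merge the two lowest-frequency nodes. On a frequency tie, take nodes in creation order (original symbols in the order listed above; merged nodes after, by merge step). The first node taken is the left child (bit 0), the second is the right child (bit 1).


Huffman tree construction:
Step 1: Merge B(2) + J(10) = 12
Step 2: Merge (B+J)(12) + I(21) = 33
Read each symbol's code off the tree from the root (left child = 0, right child = 1).

Codes:
  I: 1 (length 1)
  B: 00 (length 2)
  J: 01 (length 2)
Average code length: 45/33 = 1.3636 bits/symbol


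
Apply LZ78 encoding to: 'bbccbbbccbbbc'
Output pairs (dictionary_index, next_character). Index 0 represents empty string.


LZ78 encoding steps:
Dictionary: {0: ''}
Step 1: w='' (idx 0), next='b' -> output (0, 'b'), add 'b' as idx 1
Step 2: w='b' (idx 1), next='c' -> output (1, 'c'), add 'bc' as idx 2
Step 3: w='' (idx 0), next='c' -> output (0, 'c'), add 'c' as idx 3
Step 4: w='b' (idx 1), next='b' -> output (1, 'b'), add 'bb' as idx 4
Step 5: w='bc' (idx 2), next='c' -> output (2, 'c'), add 'bcc' as idx 5
Step 6: w='bb' (idx 4), next='b' -> output (4, 'b'), add 'bbb' as idx 6
Step 7: w='c' (idx 3), end of input -> output (3, '')


Encoded: [(0, 'b'), (1, 'c'), (0, 'c'), (1, 'b'), (2, 'c'), (4, 'b'), (3, '')]


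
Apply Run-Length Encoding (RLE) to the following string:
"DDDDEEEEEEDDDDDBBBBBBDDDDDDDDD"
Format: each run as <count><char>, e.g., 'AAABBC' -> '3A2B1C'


Scanning runs left to right:
  i=0: run of 'D' x 4 -> '4D'
  i=4: run of 'E' x 6 -> '6E'
  i=10: run of 'D' x 5 -> '5D'
  i=15: run of 'B' x 6 -> '6B'
  i=21: run of 'D' x 9 -> '9D'

RLE = 4D6E5D6B9D


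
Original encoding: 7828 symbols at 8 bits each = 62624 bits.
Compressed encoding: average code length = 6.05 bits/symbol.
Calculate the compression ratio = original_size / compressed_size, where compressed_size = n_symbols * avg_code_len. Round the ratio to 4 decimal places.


original_size = n_symbols * orig_bits = 7828 * 8 = 62624 bits
compressed_size = n_symbols * avg_code_len = 7828 * 6.05 = 47359.4 bits
ratio = original_size / compressed_size = 62624 / 47359.4 = 1.3223

Compression ratio = 1.3223


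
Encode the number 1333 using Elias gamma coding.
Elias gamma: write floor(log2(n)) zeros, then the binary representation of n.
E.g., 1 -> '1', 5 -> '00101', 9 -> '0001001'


num_bits = floor(log2(1333)) + 1 = 11
leading_zeros = num_bits - 1 = 10
binary(1333) = 10100110101

Elias gamma(1333) = '0000000000' + '10100110101' = 000000000010100110101 (21 bits)


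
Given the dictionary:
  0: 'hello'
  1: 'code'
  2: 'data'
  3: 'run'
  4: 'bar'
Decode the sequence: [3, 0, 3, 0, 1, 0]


Look up each index in the dictionary:
  3 -> 'run'
  0 -> 'hello'
  3 -> 'run'
  0 -> 'hello'
  1 -> 'code'
  0 -> 'hello'

Decoded: "run hello run hello code hello"


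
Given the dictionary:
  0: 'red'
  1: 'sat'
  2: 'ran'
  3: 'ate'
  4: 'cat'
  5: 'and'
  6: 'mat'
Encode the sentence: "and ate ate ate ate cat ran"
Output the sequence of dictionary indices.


Look up each word in the dictionary:
  'and' -> 5
  'ate' -> 3
  'ate' -> 3
  'ate' -> 3
  'ate' -> 3
  'cat' -> 4
  'ran' -> 2

Encoded: [5, 3, 3, 3, 3, 4, 2]


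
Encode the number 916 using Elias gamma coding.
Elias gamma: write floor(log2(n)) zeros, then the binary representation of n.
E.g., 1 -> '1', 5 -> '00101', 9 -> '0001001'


num_bits = floor(log2(916)) + 1 = 10
leading_zeros = num_bits - 1 = 9
binary(916) = 1110010100

Elias gamma(916) = '000000000' + '1110010100' = 0000000001110010100 (19 bits)


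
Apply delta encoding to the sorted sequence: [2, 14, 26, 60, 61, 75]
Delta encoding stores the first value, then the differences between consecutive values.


First value: 2
Deltas:
  14 - 2 = 12
  26 - 14 = 12
  60 - 26 = 34
  61 - 60 = 1
  75 - 61 = 14


Delta encoded: [2, 12, 12, 34, 1, 14]


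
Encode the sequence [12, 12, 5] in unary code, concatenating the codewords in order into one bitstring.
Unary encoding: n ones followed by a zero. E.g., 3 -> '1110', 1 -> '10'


Encode each number as n ones followed by a terminating 0:
  12 -> 1111111111110 (13 bits)
  12 -> 1111111111110 (13 bits)
  5 -> 111110 (6 bits)
Total length = 13 + 13 + 6 = 32 bits.

Unary([12, 12, 5]) = 11111111111101111111111110111110 (32 bits)


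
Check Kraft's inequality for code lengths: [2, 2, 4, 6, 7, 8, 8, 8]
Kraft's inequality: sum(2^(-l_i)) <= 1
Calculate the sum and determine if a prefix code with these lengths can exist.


Sum = 2^(-2) + 2^(-2) + 2^(-4) + 2^(-6) + 2^(-7) + 2^(-8) + 2^(-8) + 2^(-8)
    = 0.25 + 0.25 + 0.0625 + 0.015625 + 0.0078125 + 0.00390625 + 0.00390625 + 0.00390625
    = 153/256 = 0.59765625
Since 0.59765625 <= 1, Kraft's inequality IS satisfied.
A prefix code with these lengths CAN exist.

Kraft sum = 0.59765625. Satisfied.


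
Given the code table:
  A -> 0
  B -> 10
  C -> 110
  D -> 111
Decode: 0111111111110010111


Decoding:
0 -> A
111 -> D
111 -> D
111 -> D
110 -> C
0 -> A
10 -> B
111 -> D


Result: ADDDCABD


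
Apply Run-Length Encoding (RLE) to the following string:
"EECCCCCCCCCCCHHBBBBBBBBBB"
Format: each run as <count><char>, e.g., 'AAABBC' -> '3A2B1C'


Scanning runs left to right:
  i=0: run of 'E' x 2 -> '2E'
  i=2: run of 'C' x 11 -> '11C'
  i=13: run of 'H' x 2 -> '2H'
  i=15: run of 'B' x 10 -> '10B'

RLE = 2E11C2H10B


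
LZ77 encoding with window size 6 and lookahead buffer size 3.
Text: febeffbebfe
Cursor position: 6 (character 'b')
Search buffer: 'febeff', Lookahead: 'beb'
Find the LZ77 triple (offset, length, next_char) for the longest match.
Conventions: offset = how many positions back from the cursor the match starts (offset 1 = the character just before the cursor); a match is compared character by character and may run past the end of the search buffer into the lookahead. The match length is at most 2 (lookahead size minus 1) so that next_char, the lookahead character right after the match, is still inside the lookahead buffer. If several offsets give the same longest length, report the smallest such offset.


Try each offset into the search buffer:
  offset=1 (pos 5, char 'f'): match length 0
  offset=2 (pos 4, char 'f'): match length 0
  offset=3 (pos 3, char 'e'): match length 0
  offset=4 (pos 2, char 'b'): match length 2
  offset=5 (pos 1, char 'e'): match length 0
  offset=6 (pos 0, char 'f'): match length 0
Longest match has length 2 at offset 4.
next_char = character at position 6 + 2 = 8 -> 'b'

Best match: offset=4, length=2 (matching 'be' starting at position 2)
LZ77 triple: (4, 2, 'b')


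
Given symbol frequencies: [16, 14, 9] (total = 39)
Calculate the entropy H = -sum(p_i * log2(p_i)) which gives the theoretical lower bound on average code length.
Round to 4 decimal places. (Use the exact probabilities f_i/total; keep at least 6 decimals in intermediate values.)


Per-symbol terms -p_i * log2(p_i) with p_i = f_i/39:
  p = 16/39 = 0.410256: log2(p) = -1.285402, -p*log2(p) = 0.527345
  p = 14/39 = 0.358974: log2(p) = -1.478047, -p*log2(p) = 0.530581
  p = 9/39 = 0.230769: log2(p) = -2.115477, -p*log2(p) = 0.488187
H = 0.527345 + 0.530581 + 0.488187 = 1.546113

H = 1.5461 bits/symbol


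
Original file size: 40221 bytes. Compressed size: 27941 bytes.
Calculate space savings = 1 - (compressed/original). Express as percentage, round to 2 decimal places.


ratio = compressed/original = 27941/40221 = 0.694687
savings = 1 - ratio = 1 - 0.694687 = 0.305313
as a percentage: 0.305313 * 100 = 30.53%

Space savings = 1 - 27941/40221 = 30.53%


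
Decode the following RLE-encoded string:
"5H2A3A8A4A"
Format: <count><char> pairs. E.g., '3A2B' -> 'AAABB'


Expanding each <count><char> pair:
  5H -> 'HHHHH'
  2A -> 'AA'
  3A -> 'AAA'
  8A -> 'AAAAAAAA'
  4A -> 'AAAA'

Decoded = HHHHHAAAAAAAAAAAAAAAAA


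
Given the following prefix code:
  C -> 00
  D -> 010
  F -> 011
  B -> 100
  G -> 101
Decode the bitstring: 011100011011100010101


Decoding step by step:
Bits 011 -> F
Bits 100 -> B
Bits 011 -> F
Bits 011 -> F
Bits 100 -> B
Bits 010 -> D
Bits 101 -> G


Decoded message: FBFFBDG


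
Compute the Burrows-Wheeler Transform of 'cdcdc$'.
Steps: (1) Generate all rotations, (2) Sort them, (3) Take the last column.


Rotations (sorted):
  0: $cdcdc -> last char: c
  1: c$cdcd -> last char: d
  2: cdc$cd -> last char: d
  3: cdcdc$ -> last char: $
  4: dc$cdc -> last char: c
  5: dcdc$c -> last char: c


BWT = cdd$cc


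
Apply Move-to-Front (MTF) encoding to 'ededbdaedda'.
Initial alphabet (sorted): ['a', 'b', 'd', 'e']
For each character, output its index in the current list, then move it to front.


MTF encoding:
'e': index 3 in ['a', 'b', 'd', 'e'] -> ['e', 'a', 'b', 'd']
'd': index 3 in ['e', 'a', 'b', 'd'] -> ['d', 'e', 'a', 'b']
'e': index 1 in ['d', 'e', 'a', 'b'] -> ['e', 'd', 'a', 'b']
'd': index 1 in ['e', 'd', 'a', 'b'] -> ['d', 'e', 'a', 'b']
'b': index 3 in ['d', 'e', 'a', 'b'] -> ['b', 'd', 'e', 'a']
'd': index 1 in ['b', 'd', 'e', 'a'] -> ['d', 'b', 'e', 'a']
'a': index 3 in ['d', 'b', 'e', 'a'] -> ['a', 'd', 'b', 'e']
'e': index 3 in ['a', 'd', 'b', 'e'] -> ['e', 'a', 'd', 'b']
'd': index 2 in ['e', 'a', 'd', 'b'] -> ['d', 'e', 'a', 'b']
'd': index 0 in ['d', 'e', 'a', 'b'] -> ['d', 'e', 'a', 'b']
'a': index 2 in ['d', 'e', 'a', 'b'] -> ['a', 'd', 'e', 'b']


Output: [3, 3, 1, 1, 3, 1, 3, 3, 2, 0, 2]


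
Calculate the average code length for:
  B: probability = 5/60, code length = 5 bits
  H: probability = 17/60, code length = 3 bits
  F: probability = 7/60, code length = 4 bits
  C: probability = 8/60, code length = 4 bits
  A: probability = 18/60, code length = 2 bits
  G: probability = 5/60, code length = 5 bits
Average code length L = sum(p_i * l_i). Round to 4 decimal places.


Weighted contributions p_i * l_i:
  B: (5/60) * 5 = 25/60
  H: (17/60) * 3 = 51/60
  F: (7/60) * 4 = 28/60
  C: (8/60) * 4 = 32/60
  A: (18/60) * 2 = 36/60
  G: (5/60) * 5 = 25/60
Sum = (25 + 51 + 28 + 32 + 36 + 25)/60 = 197/60

L = 197/60 = 3.2833 bits/symbol


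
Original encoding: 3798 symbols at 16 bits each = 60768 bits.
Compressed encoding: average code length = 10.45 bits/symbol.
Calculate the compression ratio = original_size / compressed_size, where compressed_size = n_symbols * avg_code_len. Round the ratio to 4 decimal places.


original_size = n_symbols * orig_bits = 3798 * 16 = 60768 bits
compressed_size = n_symbols * avg_code_len = 3798 * 10.45 = 39689.1 bits
ratio = original_size / compressed_size = 60768 / 39689.1 = 1.5311

Compression ratio = 1.5311


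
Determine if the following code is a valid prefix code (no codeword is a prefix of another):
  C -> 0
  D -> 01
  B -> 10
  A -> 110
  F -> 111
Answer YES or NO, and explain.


Checking each pair (does one codeword prefix another?):
  C='0' vs D='01': prefix -- VIOLATION

NO -- this is NOT a valid prefix code. C (0) is a prefix of D (01).


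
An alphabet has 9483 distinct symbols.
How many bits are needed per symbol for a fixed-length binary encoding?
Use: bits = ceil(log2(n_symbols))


log2(9483) = 13.2111
Bracket: 2^13 = 8192 < 9483 <= 2^14 = 16384
So ceil(log2(9483)) = 14

bits = ceil(log2(9483)) = ceil(13.2111) = 14 bits


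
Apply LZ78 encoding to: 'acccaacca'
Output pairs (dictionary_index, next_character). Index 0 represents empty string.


LZ78 encoding steps:
Dictionary: {0: ''}
Step 1: w='' (idx 0), next='a' -> output (0, 'a'), add 'a' as idx 1
Step 2: w='' (idx 0), next='c' -> output (0, 'c'), add 'c' as idx 2
Step 3: w='c' (idx 2), next='c' -> output (2, 'c'), add 'cc' as idx 3
Step 4: w='a' (idx 1), next='a' -> output (1, 'a'), add 'aa' as idx 4
Step 5: w='cc' (idx 3), next='a' -> output (3, 'a'), add 'cca' as idx 5


Encoded: [(0, 'a'), (0, 'c'), (2, 'c'), (1, 'a'), (3, 'a')]


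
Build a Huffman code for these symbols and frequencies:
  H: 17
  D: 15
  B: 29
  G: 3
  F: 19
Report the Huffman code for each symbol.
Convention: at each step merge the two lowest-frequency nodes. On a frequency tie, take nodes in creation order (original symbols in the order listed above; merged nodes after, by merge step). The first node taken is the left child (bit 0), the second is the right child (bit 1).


Huffman tree construction:
Step 1: Merge G(3) + D(15) = 18
Step 2: Merge H(17) + (G+D)(18) = 35
Step 3: Merge F(19) + B(29) = 48
Step 4: Merge (H+(G+D))(35) + (F+B)(48) = 83
Read each symbol's code off the tree from the root (left child = 0, right child = 1).

Codes:
  H: 00 (length 2)
  D: 011 (length 3)
  B: 11 (length 2)
  G: 010 (length 3)
  F: 10 (length 2)
Average code length: 184/83 = 2.2169 bits/symbol


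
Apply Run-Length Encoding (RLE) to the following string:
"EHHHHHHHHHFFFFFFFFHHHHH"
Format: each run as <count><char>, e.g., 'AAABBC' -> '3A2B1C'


Scanning runs left to right:
  i=0: run of 'E' x 1 -> '1E'
  i=1: run of 'H' x 9 -> '9H'
  i=10: run of 'F' x 8 -> '8F'
  i=18: run of 'H' x 5 -> '5H'

RLE = 1E9H8F5H


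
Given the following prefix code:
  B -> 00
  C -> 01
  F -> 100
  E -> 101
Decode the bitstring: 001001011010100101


Decoding step by step:
Bits 00 -> B
Bits 100 -> F
Bits 101 -> E
Bits 101 -> E
Bits 01 -> C
Bits 00 -> B
Bits 101 -> E


Decoded message: BFEECBE


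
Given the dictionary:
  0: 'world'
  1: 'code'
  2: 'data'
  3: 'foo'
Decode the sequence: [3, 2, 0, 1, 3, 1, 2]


Look up each index in the dictionary:
  3 -> 'foo'
  2 -> 'data'
  0 -> 'world'
  1 -> 'code'
  3 -> 'foo'
  1 -> 'code'
  2 -> 'data'

Decoded: "foo data world code foo code data"


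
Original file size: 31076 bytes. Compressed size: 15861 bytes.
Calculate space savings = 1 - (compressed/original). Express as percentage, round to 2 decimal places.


ratio = compressed/original = 15861/31076 = 0.510394
savings = 1 - ratio = 1 - 0.510394 = 0.489606
as a percentage: 0.489606 * 100 = 48.96%

Space savings = 1 - 15861/31076 = 48.96%
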